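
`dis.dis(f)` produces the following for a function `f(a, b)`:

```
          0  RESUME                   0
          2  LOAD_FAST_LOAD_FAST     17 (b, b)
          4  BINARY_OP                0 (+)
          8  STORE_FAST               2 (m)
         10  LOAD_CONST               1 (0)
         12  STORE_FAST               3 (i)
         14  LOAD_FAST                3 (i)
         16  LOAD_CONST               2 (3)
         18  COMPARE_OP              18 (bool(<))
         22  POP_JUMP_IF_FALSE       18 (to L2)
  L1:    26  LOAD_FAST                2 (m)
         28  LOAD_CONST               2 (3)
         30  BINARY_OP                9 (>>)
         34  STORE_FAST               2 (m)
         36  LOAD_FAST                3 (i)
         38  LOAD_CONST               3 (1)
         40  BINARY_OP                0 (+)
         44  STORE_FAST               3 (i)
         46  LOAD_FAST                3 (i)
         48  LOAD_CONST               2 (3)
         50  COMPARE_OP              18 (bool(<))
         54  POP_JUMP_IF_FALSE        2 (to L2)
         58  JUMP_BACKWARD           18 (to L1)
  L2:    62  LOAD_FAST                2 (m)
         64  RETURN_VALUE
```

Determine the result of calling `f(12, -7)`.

-1

LOAD_FAST_LOAD_FAST b,b → push -7,-7. Stack: [-7, -7]
BINARY_OP + → -7 + -7 = -14. Stack: [-14]
STORE_FAST m → m=-14. Stack: []
LOAD_CONST → push 0. Stack: [0]
STORE_FAST i → i=0. Stack: []
LOAD_FAST i → push 0. Stack: [0]
LOAD_CONST → push 3. Stack: [0, 3]
COMPARE_OP bool(<) → 0 vs 3 = True. Stack: [True]
POP_JUMP_IF_FALSE → pop True; no jump. Stack: []
LOAD_FAST m → push -14. Stack: [-14]
LOAD_CONST → push 3. Stack: [-14, 3]
BINARY_OP >> → -14 >> 3 = -2. Stack: [-2]
STORE_FAST m → m=-2. Stack: []
LOAD_FAST i → push 0. Stack: [0]
LOAD_CONST → push 1. Stack: [0, 1]
BINARY_OP + → 0 + 1 = 1. Stack: [1]
STORE_FAST i → i=1. Stack: []
LOAD_FAST i → push 1. Stack: [1]
LOAD_CONST → push 3. Stack: [1, 3]
COMPARE_OP bool(<) → 1 vs 3 = True. Stack: [True]
POP_JUMP_IF_FALSE → pop True; no jump. Stack: []
LOAD_FAST m → push -2. Stack: [-2]
LOAD_CONST → push 3. Stack: [-2, 3]
BINARY_OP >> → -2 >> 3 = -1. Stack: [-1]
STORE_FAST m → m=-1. Stack: []
LOAD_FAST i → push 1. Stack: [1]
LOAD_CONST → push 1. Stack: [1, 1]
BINARY_OP + → 1 + 1 = 2. Stack: [2]
STORE_FAST i → i=2. Stack: []
LOAD_FAST i → push 2. Stack: [2]
LOAD_CONST → push 3. Stack: [2, 3]
COMPARE_OP bool(<) → 2 vs 3 = True. Stack: [True]
POP_JUMP_IF_FALSE → pop True; no jump. Stack: []
LOAD_FAST m → push -1. Stack: [-1]
LOAD_CONST → push 3. Stack: [-1, 3]
BINARY_OP >> → -1 >> 3 = -1. Stack: [-1]
STORE_FAST m → m=-1. Stack: []
LOAD_FAST i → push 2. Stack: [2]
LOAD_CONST → push 1. Stack: [2, 1]
BINARY_OP + → 2 + 1 = 3. Stack: [3]
STORE_FAST i → i=3. Stack: []
LOAD_FAST i → push 3. Stack: [3]
LOAD_CONST → push 3. Stack: [3, 3]
COMPARE_OP bool(<) → 3 vs 3 = False. Stack: [False]
POP_JUMP_IF_FALSE → pop False; jump. Stack: []
LOAD_FAST m → push -1. Stack: [-1]
RETURN_VALUE → return -1.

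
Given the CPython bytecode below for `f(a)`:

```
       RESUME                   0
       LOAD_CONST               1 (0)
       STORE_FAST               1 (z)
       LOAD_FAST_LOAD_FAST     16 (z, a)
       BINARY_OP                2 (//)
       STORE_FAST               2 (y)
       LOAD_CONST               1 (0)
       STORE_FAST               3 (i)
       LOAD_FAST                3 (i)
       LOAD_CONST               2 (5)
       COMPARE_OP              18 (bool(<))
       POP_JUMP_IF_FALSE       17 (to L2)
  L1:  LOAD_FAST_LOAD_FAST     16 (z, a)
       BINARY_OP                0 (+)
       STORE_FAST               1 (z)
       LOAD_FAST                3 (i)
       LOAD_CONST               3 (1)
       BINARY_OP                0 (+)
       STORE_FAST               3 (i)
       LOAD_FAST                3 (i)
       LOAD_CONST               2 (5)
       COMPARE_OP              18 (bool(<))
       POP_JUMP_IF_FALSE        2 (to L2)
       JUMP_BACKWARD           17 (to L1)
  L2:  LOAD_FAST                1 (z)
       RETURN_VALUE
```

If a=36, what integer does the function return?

180

LOAD_CONST → push 0
STORE_FAST z → z=0
LOAD_FAST_LOAD_FAST z,a → push 0,36
BINARY_OP // → 0 // 36 = 0
STORE_FAST y → y=0
LOAD_CONST → push 0
STORE_FAST i → i=0
LOAD_FAST i → push 0
LOAD_CONST → push 5
COMPARE_OP bool(<) → 0 vs 5 = True
POP_JUMP_IF_FALSE → pop True; no jump
LOAD_FAST_LOAD_FAST z,a → push 0,36
BINARY_OP + → 0 + 36 = 36
STORE_FAST z → z=36
LOAD_FAST i → push 0
LOAD_CONST → push 1
BINARY_OP + → 0 + 1 = 1
STORE_FAST i → i=1
LOAD_FAST i → push 1
LOAD_CONST → push 5
COMPARE_OP bool(<) → 1 vs 5 = True
POP_JUMP_IF_FALSE → pop True; no jump
LOAD_FAST_LOAD_FAST z,a → push 36,36
BINARY_OP + → 36 + 36 = 72
STORE_FAST z → z=72
LOAD_FAST i → push 1
LOAD_CONST → push 1
BINARY_OP + → 1 + 1 = 2
STORE_FAST i → i=2
LOAD_FAST i → push 2
LOAD_CONST → push 5
COMPARE_OP bool(<) → 2 vs 5 = True
POP_JUMP_IF_FALSE → pop True; no jump
LOAD_FAST_LOAD_FAST z,a → push 72,36
BINARY_OP + → 72 + 36 = 108
STORE_FAST z → z=108
LOAD_FAST i → push 2
LOAD_CONST → push 1
BINARY_OP + → 2 + 1 = 3
STORE_FAST i → i=3
LOAD_FAST i → push 3
LOAD_CONST → push 5
COMPARE_OP bool(<) → 3 vs 5 = True
POP_JUMP_IF_FALSE → pop True; no jump
LOAD_FAST_LOAD_FAST z,a → push 108,36
BINARY_OP + → 108 + 36 = 144
STORE_FAST z → z=144
LOAD_FAST i → push 3
LOAD_CONST → push 1
BINARY_OP + → 3 + 1 = 4
STORE_FAST i → i=4
LOAD_FAST i → push 4
LOAD_CONST → push 5
COMPARE_OP bool(<) → 4 vs 5 = True
POP_JUMP_IF_FALSE → pop True; no jump
LOAD_FAST_LOAD_FAST z,a → push 144,36
BINARY_OP + → 144 + 36 = 180
STORE_FAST z → z=180
LOAD_FAST i → push 4
LOAD_CONST → push 1
BINARY_OP + → 4 + 1 = 5
STORE_FAST i → i=5
LOAD_FAST i → push 5
LOAD_CONST → push 5
COMPARE_OP bool(<) → 5 vs 5 = False
POP_JUMP_IF_FALSE → pop False; jump
LOAD_FAST z → push 180
RETURN_VALUE → return 180.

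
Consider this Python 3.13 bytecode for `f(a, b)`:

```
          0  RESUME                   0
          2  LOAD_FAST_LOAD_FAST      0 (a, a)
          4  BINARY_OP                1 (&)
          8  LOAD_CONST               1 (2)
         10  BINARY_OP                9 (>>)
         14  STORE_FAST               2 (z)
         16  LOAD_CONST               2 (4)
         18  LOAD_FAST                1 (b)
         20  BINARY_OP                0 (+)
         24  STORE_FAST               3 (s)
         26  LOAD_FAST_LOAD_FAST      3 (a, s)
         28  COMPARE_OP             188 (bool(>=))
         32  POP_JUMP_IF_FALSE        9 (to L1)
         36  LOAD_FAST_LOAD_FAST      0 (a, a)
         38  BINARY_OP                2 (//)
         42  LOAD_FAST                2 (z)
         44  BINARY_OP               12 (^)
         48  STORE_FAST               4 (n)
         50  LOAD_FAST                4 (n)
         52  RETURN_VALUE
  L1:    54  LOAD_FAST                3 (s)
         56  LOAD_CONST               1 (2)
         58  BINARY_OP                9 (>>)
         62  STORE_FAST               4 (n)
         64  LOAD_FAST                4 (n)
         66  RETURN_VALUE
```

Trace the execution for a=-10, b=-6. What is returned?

-1

LOAD_FAST_LOAD_FAST a,a → push -10,-10. Stack: [-10, -10]
BINARY_OP & → -10 & -10 = -10. Stack: [-10]
LOAD_CONST → push 2. Stack: [-10, 2]
BINARY_OP >> → -10 >> 2 = -3. Stack: [-3]
STORE_FAST z → z=-3. Stack: []
LOAD_CONST → push 4. Stack: [4]
LOAD_FAST b → push -6. Stack: [4, -6]
BINARY_OP + → 4 + -6 = -2. Stack: [-2]
STORE_FAST s → s=-2. Stack: []
LOAD_FAST_LOAD_FAST a,s → push -10,-2. Stack: [-10, -2]
COMPARE_OP bool(>=) → -10 vs -2 = False. Stack: [False]
POP_JUMP_IF_FALSE → pop False; jump. Stack: []
LOAD_FAST s → push -2. Stack: [-2]
LOAD_CONST → push 2. Stack: [-2, 2]
BINARY_OP >> → -2 >> 2 = -1. Stack: [-1]
STORE_FAST n → n=-1. Stack: []
LOAD_FAST n → push -1. Stack: [-1]
RETURN_VALUE → return -1.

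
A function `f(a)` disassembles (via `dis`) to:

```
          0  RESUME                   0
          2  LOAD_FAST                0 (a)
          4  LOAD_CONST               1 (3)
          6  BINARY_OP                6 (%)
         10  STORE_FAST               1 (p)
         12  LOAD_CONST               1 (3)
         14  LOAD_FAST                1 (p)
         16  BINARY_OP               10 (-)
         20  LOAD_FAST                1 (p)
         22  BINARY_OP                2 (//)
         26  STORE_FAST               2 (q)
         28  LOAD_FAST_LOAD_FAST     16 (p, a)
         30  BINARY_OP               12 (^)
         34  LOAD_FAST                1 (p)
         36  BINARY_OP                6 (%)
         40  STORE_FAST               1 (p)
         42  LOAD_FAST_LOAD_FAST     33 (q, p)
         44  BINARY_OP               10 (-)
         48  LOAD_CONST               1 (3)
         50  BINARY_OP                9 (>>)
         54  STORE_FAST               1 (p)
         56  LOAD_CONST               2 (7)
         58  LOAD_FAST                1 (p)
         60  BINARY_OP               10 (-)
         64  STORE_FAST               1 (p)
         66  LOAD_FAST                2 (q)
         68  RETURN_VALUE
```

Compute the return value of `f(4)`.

LOAD_FAST a → push 4. Stack: [4]
LOAD_CONST → push 3. Stack: [4, 3]
BINARY_OP % → 4 % 3 = 1. Stack: [1]
STORE_FAST p → p=1. Stack: []
LOAD_CONST → push 3. Stack: [3]
LOAD_FAST p → push 1. Stack: [3, 1]
BINARY_OP - → 3 - 1 = 2. Stack: [2]
LOAD_FAST p → push 1. Stack: [2, 1]
BINARY_OP // → 2 // 1 = 2. Stack: [2]
STORE_FAST q → q=2. Stack: []
LOAD_FAST_LOAD_FAST p,a → push 1,4. Stack: [1, 4]
BINARY_OP ^ → 1 ^ 4 = 5. Stack: [5]
LOAD_FAST p → push 1. Stack: [5, 1]
BINARY_OP % → 5 % 1 = 0. Stack: [0]
STORE_FAST p → p=0. Stack: []
LOAD_FAST_LOAD_FAST q,p → push 2,0. Stack: [2, 0]
BINARY_OP - → 2 - 0 = 2. Stack: [2]
LOAD_CONST → push 3. Stack: [2, 3]
BINARY_OP >> → 2 >> 3 = 0. Stack: [0]
STORE_FAST p → p=0. Stack: []
LOAD_CONST → push 7. Stack: [7]
LOAD_FAST p → push 0. Stack: [7, 0]
BINARY_OP - → 7 - 0 = 7. Stack: [7]
STORE_FAST p → p=7. Stack: []
LOAD_FAST q → push 2. Stack: [2]
RETURN_VALUE → return 2.

2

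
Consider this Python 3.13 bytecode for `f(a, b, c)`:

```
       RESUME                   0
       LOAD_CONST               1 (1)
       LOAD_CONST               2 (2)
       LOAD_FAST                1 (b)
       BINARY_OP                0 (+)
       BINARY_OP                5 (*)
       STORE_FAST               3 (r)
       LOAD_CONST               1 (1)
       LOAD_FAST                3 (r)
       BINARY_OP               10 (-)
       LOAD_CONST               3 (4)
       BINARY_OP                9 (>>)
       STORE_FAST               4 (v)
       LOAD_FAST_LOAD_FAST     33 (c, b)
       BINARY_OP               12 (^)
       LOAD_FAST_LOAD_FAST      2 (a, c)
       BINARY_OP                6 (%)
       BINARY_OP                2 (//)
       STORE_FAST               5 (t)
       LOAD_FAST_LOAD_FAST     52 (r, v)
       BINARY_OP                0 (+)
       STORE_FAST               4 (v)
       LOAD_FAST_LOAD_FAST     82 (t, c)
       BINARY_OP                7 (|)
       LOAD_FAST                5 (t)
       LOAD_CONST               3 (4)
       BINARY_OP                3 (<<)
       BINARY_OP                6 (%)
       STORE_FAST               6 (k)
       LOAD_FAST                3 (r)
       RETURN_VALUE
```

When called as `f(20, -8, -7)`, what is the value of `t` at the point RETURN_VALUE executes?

LOAD_CONST → push 1. Stack: [1]
LOAD_CONST → push 2. Stack: [1, 2]
LOAD_FAST b → push -8. Stack: [1, 2, -8]
BINARY_OP + → 2 + -8 = -6. Stack: [1, -6]
BINARY_OP * → 1 * -6 = -6. Stack: [-6]
STORE_FAST r → r=-6. Stack: []
LOAD_CONST → push 1. Stack: [1]
LOAD_FAST r → push -6. Stack: [1, -6]
BINARY_OP - → 1 - -6 = 7. Stack: [7]
LOAD_CONST → push 4. Stack: [7, 4]
BINARY_OP >> → 7 >> 4 = 0. Stack: [0]
STORE_FAST v → v=0. Stack: []
LOAD_FAST_LOAD_FAST c,b → push -7,-8. Stack: [-7, -8]
BINARY_OP ^ → -7 ^ -8 = 1. Stack: [1]
LOAD_FAST_LOAD_FAST a,c → push 20,-7. Stack: [1, 20, -7]
BINARY_OP % → 20 % -7 = -1. Stack: [1, -1]
BINARY_OP // → 1 // -1 = -1. Stack: [-1]
STORE_FAST t → t=-1. Stack: []
LOAD_FAST_LOAD_FAST r,v → push -6,0. Stack: [-6, 0]
BINARY_OP + → -6 + 0 = -6. Stack: [-6]
STORE_FAST v → v=-6. Stack: []
LOAD_FAST_LOAD_FAST t,c → push -1,-7. Stack: [-1, -7]
BINARY_OP | → -1 | -7 = -1. Stack: [-1]
LOAD_FAST t → push -1. Stack: [-1, -1]
LOAD_CONST → push 4. Stack: [-1, -1, 4]
BINARY_OP << → -1 << 4 = -16. Stack: [-1, -16]
BINARY_OP % → -1 % -16 = -1. Stack: [-1]
STORE_FAST k → k=-1. Stack: []
LOAD_FAST r → push -6. Stack: [-6]
RETURN_VALUE → return -6.

-1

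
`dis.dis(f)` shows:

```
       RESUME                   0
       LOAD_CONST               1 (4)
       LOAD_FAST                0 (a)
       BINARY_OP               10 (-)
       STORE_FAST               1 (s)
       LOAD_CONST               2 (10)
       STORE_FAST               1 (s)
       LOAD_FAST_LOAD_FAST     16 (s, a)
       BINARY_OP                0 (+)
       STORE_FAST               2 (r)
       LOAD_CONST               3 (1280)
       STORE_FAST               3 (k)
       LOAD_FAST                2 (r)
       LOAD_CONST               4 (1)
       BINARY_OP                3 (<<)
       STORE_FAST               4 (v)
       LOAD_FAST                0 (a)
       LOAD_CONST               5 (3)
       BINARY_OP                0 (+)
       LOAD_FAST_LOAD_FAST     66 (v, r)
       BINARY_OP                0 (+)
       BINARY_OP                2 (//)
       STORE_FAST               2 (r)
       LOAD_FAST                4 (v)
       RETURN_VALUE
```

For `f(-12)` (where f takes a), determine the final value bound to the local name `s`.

LOAD_CONST → push 4. Stack: [4]
LOAD_FAST a → push -12. Stack: [4, -12]
BINARY_OP - → 4 - -12 = 16. Stack: [16]
STORE_FAST s → s=16. Stack: []
LOAD_CONST → push 10. Stack: [10]
STORE_FAST s → s=10. Stack: []
LOAD_FAST_LOAD_FAST s,a → push 10,-12. Stack: [10, -12]
BINARY_OP + → 10 + -12 = -2. Stack: [-2]
STORE_FAST r → r=-2. Stack: []
LOAD_CONST → push 1280. Stack: [1280]
STORE_FAST k → k=1280. Stack: []
LOAD_FAST r → push -2. Stack: [-2]
LOAD_CONST → push 1. Stack: [-2, 1]
BINARY_OP << → -2 << 1 = -4. Stack: [-4]
STORE_FAST v → v=-4. Stack: []
LOAD_FAST a → push -12. Stack: [-12]
LOAD_CONST → push 3. Stack: [-12, 3]
BINARY_OP + → -12 + 3 = -9. Stack: [-9]
LOAD_FAST_LOAD_FAST v,r → push -4,-2. Stack: [-9, -4, -2]
BINARY_OP + → -4 + -2 = -6. Stack: [-9, -6]
BINARY_OP // → -9 // -6 = 1. Stack: [1]
STORE_FAST r → r=1. Stack: []
LOAD_FAST v → push -4. Stack: [-4]
RETURN_VALUE → return -4.

10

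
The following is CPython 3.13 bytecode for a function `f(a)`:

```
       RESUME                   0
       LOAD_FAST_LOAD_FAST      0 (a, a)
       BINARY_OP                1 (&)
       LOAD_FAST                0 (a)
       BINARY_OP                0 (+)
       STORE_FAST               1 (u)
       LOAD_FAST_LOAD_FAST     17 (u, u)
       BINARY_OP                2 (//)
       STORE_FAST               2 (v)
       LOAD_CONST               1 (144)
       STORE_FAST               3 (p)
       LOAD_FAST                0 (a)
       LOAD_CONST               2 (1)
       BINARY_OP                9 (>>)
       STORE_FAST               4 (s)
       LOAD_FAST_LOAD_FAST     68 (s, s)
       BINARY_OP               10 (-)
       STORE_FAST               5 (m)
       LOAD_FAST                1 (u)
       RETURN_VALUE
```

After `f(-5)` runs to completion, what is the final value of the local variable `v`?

LOAD_FAST_LOAD_FAST a,a → push -5,-5. Stack: [-5, -5]
BINARY_OP & → -5 & -5 = -5. Stack: [-5]
LOAD_FAST a → push -5. Stack: [-5, -5]
BINARY_OP + → -5 + -5 = -10. Stack: [-10]
STORE_FAST u → u=-10. Stack: []
LOAD_FAST_LOAD_FAST u,u → push -10,-10. Stack: [-10, -10]
BINARY_OP // → -10 // -10 = 1. Stack: [1]
STORE_FAST v → v=1. Stack: []
LOAD_CONST → push 144. Stack: [144]
STORE_FAST p → p=144. Stack: []
LOAD_FAST a → push -5. Stack: [-5]
LOAD_CONST → push 1. Stack: [-5, 1]
BINARY_OP >> → -5 >> 1 = -3. Stack: [-3]
STORE_FAST s → s=-3. Stack: []
LOAD_FAST_LOAD_FAST s,s → push -3,-3. Stack: [-3, -3]
BINARY_OP - → -3 - -3 = 0. Stack: [0]
STORE_FAST m → m=0. Stack: []
LOAD_FAST u → push -10. Stack: [-10]
RETURN_VALUE → return -10.

1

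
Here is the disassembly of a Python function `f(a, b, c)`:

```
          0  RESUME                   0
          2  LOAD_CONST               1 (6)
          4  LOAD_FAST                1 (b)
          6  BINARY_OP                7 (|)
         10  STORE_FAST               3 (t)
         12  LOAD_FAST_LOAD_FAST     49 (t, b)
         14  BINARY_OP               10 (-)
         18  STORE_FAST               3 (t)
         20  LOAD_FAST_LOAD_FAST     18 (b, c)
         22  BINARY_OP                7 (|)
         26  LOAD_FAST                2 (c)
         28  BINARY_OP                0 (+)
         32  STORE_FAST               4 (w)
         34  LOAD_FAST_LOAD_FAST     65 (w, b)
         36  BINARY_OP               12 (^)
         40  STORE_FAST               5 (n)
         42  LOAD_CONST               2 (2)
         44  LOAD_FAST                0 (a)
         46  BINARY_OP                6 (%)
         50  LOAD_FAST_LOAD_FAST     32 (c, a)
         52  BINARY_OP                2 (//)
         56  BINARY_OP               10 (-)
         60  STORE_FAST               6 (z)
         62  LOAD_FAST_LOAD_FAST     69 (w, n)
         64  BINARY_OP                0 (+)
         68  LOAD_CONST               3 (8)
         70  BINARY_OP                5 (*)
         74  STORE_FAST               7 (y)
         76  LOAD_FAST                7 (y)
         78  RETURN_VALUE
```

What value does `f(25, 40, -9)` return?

-352

LOAD_CONST → push 6. Stack: [6]
LOAD_FAST b → push 40. Stack: [6, 40]
BINARY_OP | → 6 | 40 = 46. Stack: [46]
STORE_FAST t → t=46. Stack: []
LOAD_FAST_LOAD_FAST t,b → push 46,40. Stack: [46, 40]
BINARY_OP - → 46 - 40 = 6. Stack: [6]
STORE_FAST t → t=6. Stack: []
LOAD_FAST_LOAD_FAST b,c → push 40,-9. Stack: [40, -9]
BINARY_OP | → 40 | -9 = -1. Stack: [-1]
LOAD_FAST c → push -9. Stack: [-1, -9]
BINARY_OP + → -1 + -9 = -10. Stack: [-10]
STORE_FAST w → w=-10. Stack: []
LOAD_FAST_LOAD_FAST w,b → push -10,40. Stack: [-10, 40]
BINARY_OP ^ → -10 ^ 40 = -34. Stack: [-34]
STORE_FAST n → n=-34. Stack: []
LOAD_CONST → push 2. Stack: [2]
LOAD_FAST a → push 25. Stack: [2, 25]
BINARY_OP % → 2 % 25 = 2. Stack: [2]
LOAD_FAST_LOAD_FAST c,a → push -9,25. Stack: [2, -9, 25]
BINARY_OP // → -9 // 25 = -1. Stack: [2, -1]
BINARY_OP - → 2 - -1 = 3. Stack: [3]
STORE_FAST z → z=3. Stack: []
LOAD_FAST_LOAD_FAST w,n → push -10,-34. Stack: [-10, -34]
BINARY_OP + → -10 + -34 = -44. Stack: [-44]
LOAD_CONST → push 8. Stack: [-44, 8]
BINARY_OP * → -44 * 8 = -352. Stack: [-352]
STORE_FAST y → y=-352. Stack: []
LOAD_FAST y → push -352. Stack: [-352]
RETURN_VALUE → return -352.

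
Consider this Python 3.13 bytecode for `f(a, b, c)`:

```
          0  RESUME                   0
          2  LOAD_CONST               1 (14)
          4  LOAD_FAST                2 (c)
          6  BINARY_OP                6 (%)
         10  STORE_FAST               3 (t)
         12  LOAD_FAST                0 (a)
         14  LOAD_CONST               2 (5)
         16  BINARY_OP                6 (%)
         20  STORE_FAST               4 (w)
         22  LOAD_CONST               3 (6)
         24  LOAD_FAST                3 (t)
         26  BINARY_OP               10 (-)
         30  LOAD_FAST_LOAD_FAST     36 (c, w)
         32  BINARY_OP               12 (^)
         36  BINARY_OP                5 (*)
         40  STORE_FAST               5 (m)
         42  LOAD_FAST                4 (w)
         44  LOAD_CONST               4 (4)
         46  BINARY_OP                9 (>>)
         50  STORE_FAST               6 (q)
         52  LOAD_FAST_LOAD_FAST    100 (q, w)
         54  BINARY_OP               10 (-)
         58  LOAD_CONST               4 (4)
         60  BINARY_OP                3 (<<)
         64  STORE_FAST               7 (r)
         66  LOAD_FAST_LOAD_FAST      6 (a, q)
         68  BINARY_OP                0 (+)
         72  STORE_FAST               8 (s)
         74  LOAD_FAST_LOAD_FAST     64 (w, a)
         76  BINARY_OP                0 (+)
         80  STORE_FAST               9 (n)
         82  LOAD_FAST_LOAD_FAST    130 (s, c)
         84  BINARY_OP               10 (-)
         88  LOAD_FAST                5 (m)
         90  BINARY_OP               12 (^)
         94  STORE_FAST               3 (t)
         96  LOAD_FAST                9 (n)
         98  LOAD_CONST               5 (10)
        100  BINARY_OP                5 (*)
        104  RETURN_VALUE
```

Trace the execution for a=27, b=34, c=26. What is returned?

LOAD_CONST → push 14. Stack: [14]
LOAD_FAST c → push 26. Stack: [14, 26]
BINARY_OP % → 14 % 26 = 14. Stack: [14]
STORE_FAST t → t=14. Stack: []
LOAD_FAST a → push 27. Stack: [27]
LOAD_CONST → push 5. Stack: [27, 5]
BINARY_OP % → 27 % 5 = 2. Stack: [2]
STORE_FAST w → w=2. Stack: []
LOAD_CONST → push 6. Stack: [6]
LOAD_FAST t → push 14. Stack: [6, 14]
BINARY_OP - → 6 - 14 = -8. Stack: [-8]
LOAD_FAST_LOAD_FAST c,w → push 26,2. Stack: [-8, 26, 2]
BINARY_OP ^ → 26 ^ 2 = 24. Stack: [-8, 24]
BINARY_OP * → -8 * 24 = -192. Stack: [-192]
STORE_FAST m → m=-192. Stack: []
LOAD_FAST w → push 2. Stack: [2]
LOAD_CONST → push 4. Stack: [2, 4]
BINARY_OP >> → 2 >> 4 = 0. Stack: [0]
STORE_FAST q → q=0. Stack: []
LOAD_FAST_LOAD_FAST q,w → push 0,2. Stack: [0, 2]
BINARY_OP - → 0 - 2 = -2. Stack: [-2]
LOAD_CONST → push 4. Stack: [-2, 4]
BINARY_OP << → -2 << 4 = -32. Stack: [-32]
STORE_FAST r → r=-32. Stack: []
LOAD_FAST_LOAD_FAST a,q → push 27,0. Stack: [27, 0]
BINARY_OP + → 27 + 0 = 27. Stack: [27]
STORE_FAST s → s=27. Stack: []
LOAD_FAST_LOAD_FAST w,a → push 2,27. Stack: [2, 27]
BINARY_OP + → 2 + 27 = 29. Stack: [29]
STORE_FAST n → n=29. Stack: []
LOAD_FAST_LOAD_FAST s,c → push 27,26. Stack: [27, 26]
BINARY_OP - → 27 - 26 = 1. Stack: [1]
LOAD_FAST m → push -192. Stack: [1, -192]
BINARY_OP ^ → 1 ^ -192 = -191. Stack: [-191]
STORE_FAST t → t=-191. Stack: []
LOAD_FAST n → push 29. Stack: [29]
LOAD_CONST → push 10. Stack: [29, 10]
BINARY_OP * → 29 * 10 = 290. Stack: [290]
RETURN_VALUE → return 290.

290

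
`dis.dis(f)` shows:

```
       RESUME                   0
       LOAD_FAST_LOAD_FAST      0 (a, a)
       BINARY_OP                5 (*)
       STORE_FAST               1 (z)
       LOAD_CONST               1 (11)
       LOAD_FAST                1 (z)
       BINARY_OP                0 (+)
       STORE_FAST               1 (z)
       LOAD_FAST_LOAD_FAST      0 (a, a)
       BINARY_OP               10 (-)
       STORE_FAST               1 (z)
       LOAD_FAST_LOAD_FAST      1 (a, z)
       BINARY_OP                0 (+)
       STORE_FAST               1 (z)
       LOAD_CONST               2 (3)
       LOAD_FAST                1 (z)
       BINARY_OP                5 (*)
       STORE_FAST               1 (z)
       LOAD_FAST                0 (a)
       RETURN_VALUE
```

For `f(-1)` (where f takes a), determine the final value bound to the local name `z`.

-3

LOAD_FAST_LOAD_FAST a,a → push -1,-1. Stack: [-1, -1]
BINARY_OP * → -1 * -1 = 1. Stack: [1]
STORE_FAST z → z=1. Stack: []
LOAD_CONST → push 11. Stack: [11]
LOAD_FAST z → push 1. Stack: [11, 1]
BINARY_OP + → 11 + 1 = 12. Stack: [12]
STORE_FAST z → z=12. Stack: []
LOAD_FAST_LOAD_FAST a,a → push -1,-1. Stack: [-1, -1]
BINARY_OP - → -1 - -1 = 0. Stack: [0]
STORE_FAST z → z=0. Stack: []
LOAD_FAST_LOAD_FAST a,z → push -1,0. Stack: [-1, 0]
BINARY_OP + → -1 + 0 = -1. Stack: [-1]
STORE_FAST z → z=-1. Stack: []
LOAD_CONST → push 3. Stack: [3]
LOAD_FAST z → push -1. Stack: [3, -1]
BINARY_OP * → 3 * -1 = -3. Stack: [-3]
STORE_FAST z → z=-3. Stack: []
LOAD_FAST a → push -1. Stack: [-1]
RETURN_VALUE → return -1.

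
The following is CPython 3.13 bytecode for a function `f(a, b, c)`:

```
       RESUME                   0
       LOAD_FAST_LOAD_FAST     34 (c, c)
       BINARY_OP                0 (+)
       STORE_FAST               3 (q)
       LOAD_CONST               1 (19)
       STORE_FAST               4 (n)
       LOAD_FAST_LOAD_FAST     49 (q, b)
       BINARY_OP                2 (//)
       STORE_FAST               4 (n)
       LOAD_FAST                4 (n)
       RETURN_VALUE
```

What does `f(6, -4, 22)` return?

LOAD_FAST_LOAD_FAST c,c → push 22,22. Stack: [22, 22]
BINARY_OP + → 22 + 22 = 44. Stack: [44]
STORE_FAST q → q=44. Stack: []
LOAD_CONST → push 19. Stack: [19]
STORE_FAST n → n=19. Stack: []
LOAD_FAST_LOAD_FAST q,b → push 44,-4. Stack: [44, -4]
BINARY_OP // → 44 // -4 = -11. Stack: [-11]
STORE_FAST n → n=-11. Stack: []
LOAD_FAST n → push -11. Stack: [-11]
RETURN_VALUE → return -11.

-11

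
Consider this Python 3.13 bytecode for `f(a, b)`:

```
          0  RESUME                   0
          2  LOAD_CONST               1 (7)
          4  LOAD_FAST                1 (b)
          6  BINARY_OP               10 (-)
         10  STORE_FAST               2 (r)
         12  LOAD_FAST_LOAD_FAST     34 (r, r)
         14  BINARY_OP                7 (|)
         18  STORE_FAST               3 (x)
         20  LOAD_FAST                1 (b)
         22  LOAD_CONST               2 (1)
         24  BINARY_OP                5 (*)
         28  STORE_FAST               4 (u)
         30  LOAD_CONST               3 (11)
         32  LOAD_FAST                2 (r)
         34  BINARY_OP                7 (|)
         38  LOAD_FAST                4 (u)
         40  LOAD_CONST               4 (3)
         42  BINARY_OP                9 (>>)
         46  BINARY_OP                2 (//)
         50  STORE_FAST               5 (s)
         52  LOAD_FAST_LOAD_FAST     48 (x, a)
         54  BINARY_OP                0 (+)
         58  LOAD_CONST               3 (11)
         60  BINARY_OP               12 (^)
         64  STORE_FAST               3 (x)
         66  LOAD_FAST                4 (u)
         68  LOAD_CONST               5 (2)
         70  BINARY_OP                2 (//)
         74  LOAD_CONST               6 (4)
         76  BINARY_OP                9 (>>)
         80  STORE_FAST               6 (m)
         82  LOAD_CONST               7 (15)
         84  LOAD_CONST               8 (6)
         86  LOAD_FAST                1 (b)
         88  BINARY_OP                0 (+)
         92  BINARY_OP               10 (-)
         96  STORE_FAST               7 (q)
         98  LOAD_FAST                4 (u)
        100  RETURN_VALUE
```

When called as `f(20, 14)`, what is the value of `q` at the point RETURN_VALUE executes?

-5

LOAD_CONST → push 7. Stack: [7]
LOAD_FAST b → push 14. Stack: [7, 14]
BINARY_OP - → 7 - 14 = -7. Stack: [-7]
STORE_FAST r → r=-7. Stack: []
LOAD_FAST_LOAD_FAST r,r → push -7,-7. Stack: [-7, -7]
BINARY_OP | → -7 | -7 = -7. Stack: [-7]
STORE_FAST x → x=-7. Stack: []
LOAD_FAST b → push 14. Stack: [14]
LOAD_CONST → push 1. Stack: [14, 1]
BINARY_OP * → 14 * 1 = 14. Stack: [14]
STORE_FAST u → u=14. Stack: []
LOAD_CONST → push 11. Stack: [11]
LOAD_FAST r → push -7. Stack: [11, -7]
BINARY_OP | → 11 | -7 = -5. Stack: [-5]
LOAD_FAST u → push 14. Stack: [-5, 14]
LOAD_CONST → push 3. Stack: [-5, 14, 3]
BINARY_OP >> → 14 >> 3 = 1. Stack: [-5, 1]
BINARY_OP // → -5 // 1 = -5. Stack: [-5]
STORE_FAST s → s=-5. Stack: []
LOAD_FAST_LOAD_FAST x,a → push -7,20. Stack: [-7, 20]
BINARY_OP + → -7 + 20 = 13. Stack: [13]
LOAD_CONST → push 11. Stack: [13, 11]
BINARY_OP ^ → 13 ^ 11 = 6. Stack: [6]
STORE_FAST x → x=6. Stack: []
LOAD_FAST u → push 14. Stack: [14]
LOAD_CONST → push 2. Stack: [14, 2]
BINARY_OP // → 14 // 2 = 7. Stack: [7]
LOAD_CONST → push 4. Stack: [7, 4]
BINARY_OP >> → 7 >> 4 = 0. Stack: [0]
STORE_FAST m → m=0. Stack: []
LOAD_CONST → push 15. Stack: [15]
LOAD_CONST → push 6. Stack: [15, 6]
LOAD_FAST b → push 14. Stack: [15, 6, 14]
BINARY_OP + → 6 + 14 = 20. Stack: [15, 20]
BINARY_OP - → 15 - 20 = -5. Stack: [-5]
STORE_FAST q → q=-5. Stack: []
LOAD_FAST u → push 14. Stack: [14]
RETURN_VALUE → return 14.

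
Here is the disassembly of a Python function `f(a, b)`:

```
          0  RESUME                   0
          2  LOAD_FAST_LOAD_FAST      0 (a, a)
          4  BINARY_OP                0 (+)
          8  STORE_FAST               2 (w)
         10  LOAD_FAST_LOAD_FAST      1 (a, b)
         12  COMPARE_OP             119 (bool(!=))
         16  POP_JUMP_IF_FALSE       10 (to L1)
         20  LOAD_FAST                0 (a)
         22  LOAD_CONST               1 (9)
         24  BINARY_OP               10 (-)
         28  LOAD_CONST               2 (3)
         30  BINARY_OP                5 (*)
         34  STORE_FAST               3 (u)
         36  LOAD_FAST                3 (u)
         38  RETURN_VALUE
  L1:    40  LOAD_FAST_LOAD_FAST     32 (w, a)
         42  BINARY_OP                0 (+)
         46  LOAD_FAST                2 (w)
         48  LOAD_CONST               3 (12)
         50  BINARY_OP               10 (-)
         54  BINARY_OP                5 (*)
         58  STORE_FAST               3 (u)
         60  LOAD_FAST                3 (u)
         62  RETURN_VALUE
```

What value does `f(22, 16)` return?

39

LOAD_FAST_LOAD_FAST a,a → push 22,22. Stack: [22, 22]
BINARY_OP + → 22 + 22 = 44. Stack: [44]
STORE_FAST w → w=44. Stack: []
LOAD_FAST_LOAD_FAST a,b → push 22,16. Stack: [22, 16]
COMPARE_OP bool(!=) → 22 vs 16 = True. Stack: [True]
POP_JUMP_IF_FALSE → pop True; no jump. Stack: []
LOAD_FAST a → push 22. Stack: [22]
LOAD_CONST → push 9. Stack: [22, 9]
BINARY_OP - → 22 - 9 = 13. Stack: [13]
LOAD_CONST → push 3. Stack: [13, 3]
BINARY_OP * → 13 * 3 = 39. Stack: [39]
STORE_FAST u → u=39. Stack: []
LOAD_FAST u → push 39. Stack: [39]
RETURN_VALUE → return 39.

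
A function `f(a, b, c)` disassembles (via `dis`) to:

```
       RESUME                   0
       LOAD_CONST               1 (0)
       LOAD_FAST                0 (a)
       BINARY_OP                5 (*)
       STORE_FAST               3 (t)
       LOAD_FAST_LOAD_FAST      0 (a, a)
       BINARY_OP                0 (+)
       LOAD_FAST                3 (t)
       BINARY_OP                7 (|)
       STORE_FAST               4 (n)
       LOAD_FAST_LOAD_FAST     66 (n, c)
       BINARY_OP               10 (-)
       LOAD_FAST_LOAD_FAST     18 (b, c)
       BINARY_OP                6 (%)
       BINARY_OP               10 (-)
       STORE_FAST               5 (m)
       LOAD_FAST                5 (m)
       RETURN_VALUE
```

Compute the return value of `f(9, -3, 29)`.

-37

LOAD_CONST → push 0. Stack: [0]
LOAD_FAST a → push 9. Stack: [0, 9]
BINARY_OP * → 0 * 9 = 0. Stack: [0]
STORE_FAST t → t=0. Stack: []
LOAD_FAST_LOAD_FAST a,a → push 9,9. Stack: [9, 9]
BINARY_OP + → 9 + 9 = 18. Stack: [18]
LOAD_FAST t → push 0. Stack: [18, 0]
BINARY_OP | → 18 | 0 = 18. Stack: [18]
STORE_FAST n → n=18. Stack: []
LOAD_FAST_LOAD_FAST n,c → push 18,29. Stack: [18, 29]
BINARY_OP - → 18 - 29 = -11. Stack: [-11]
LOAD_FAST_LOAD_FAST b,c → push -3,29. Stack: [-11, -3, 29]
BINARY_OP % → -3 % 29 = 26. Stack: [-11, 26]
BINARY_OP - → -11 - 26 = -37. Stack: [-37]
STORE_FAST m → m=-37. Stack: []
LOAD_FAST m → push -37. Stack: [-37]
RETURN_VALUE → return -37.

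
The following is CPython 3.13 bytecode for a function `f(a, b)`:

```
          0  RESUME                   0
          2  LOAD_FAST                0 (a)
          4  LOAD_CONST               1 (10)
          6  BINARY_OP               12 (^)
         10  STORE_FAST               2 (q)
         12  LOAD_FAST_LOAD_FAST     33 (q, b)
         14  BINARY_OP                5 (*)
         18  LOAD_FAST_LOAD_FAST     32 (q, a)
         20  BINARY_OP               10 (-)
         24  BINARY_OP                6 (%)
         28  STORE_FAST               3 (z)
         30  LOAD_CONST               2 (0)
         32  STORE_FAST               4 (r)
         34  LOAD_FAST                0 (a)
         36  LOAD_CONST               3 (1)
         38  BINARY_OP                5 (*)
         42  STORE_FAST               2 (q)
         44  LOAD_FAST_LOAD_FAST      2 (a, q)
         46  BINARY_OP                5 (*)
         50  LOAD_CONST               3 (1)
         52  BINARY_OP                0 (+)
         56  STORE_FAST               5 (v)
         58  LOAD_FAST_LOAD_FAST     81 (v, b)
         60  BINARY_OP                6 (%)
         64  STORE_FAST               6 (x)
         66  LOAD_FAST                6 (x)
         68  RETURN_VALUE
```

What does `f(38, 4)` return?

1

LOAD_FAST a → push 38. Stack: [38]
LOAD_CONST → push 10. Stack: [38, 10]
BINARY_OP ^ → 38 ^ 10 = 44. Stack: [44]
STORE_FAST q → q=44. Stack: []
LOAD_FAST_LOAD_FAST q,b → push 44,4. Stack: [44, 4]
BINARY_OP * → 44 * 4 = 176. Stack: [176]
LOAD_FAST_LOAD_FAST q,a → push 44,38. Stack: [176, 44, 38]
BINARY_OP - → 44 - 38 = 6. Stack: [176, 6]
BINARY_OP % → 176 % 6 = 2. Stack: [2]
STORE_FAST z → z=2. Stack: []
LOAD_CONST → push 0. Stack: [0]
STORE_FAST r → r=0. Stack: []
LOAD_FAST a → push 38. Stack: [38]
LOAD_CONST → push 1. Stack: [38, 1]
BINARY_OP * → 38 * 1 = 38. Stack: [38]
STORE_FAST q → q=38. Stack: []
LOAD_FAST_LOAD_FAST a,q → push 38,38. Stack: [38, 38]
BINARY_OP * → 38 * 38 = 1444. Stack: [1444]
LOAD_CONST → push 1. Stack: [1444, 1]
BINARY_OP + → 1444 + 1 = 1445. Stack: [1445]
STORE_FAST v → v=1445. Stack: []
LOAD_FAST_LOAD_FAST v,b → push 1445,4. Stack: [1445, 4]
BINARY_OP % → 1445 % 4 = 1. Stack: [1]
STORE_FAST x → x=1. Stack: []
LOAD_FAST x → push 1. Stack: [1]
RETURN_VALUE → return 1.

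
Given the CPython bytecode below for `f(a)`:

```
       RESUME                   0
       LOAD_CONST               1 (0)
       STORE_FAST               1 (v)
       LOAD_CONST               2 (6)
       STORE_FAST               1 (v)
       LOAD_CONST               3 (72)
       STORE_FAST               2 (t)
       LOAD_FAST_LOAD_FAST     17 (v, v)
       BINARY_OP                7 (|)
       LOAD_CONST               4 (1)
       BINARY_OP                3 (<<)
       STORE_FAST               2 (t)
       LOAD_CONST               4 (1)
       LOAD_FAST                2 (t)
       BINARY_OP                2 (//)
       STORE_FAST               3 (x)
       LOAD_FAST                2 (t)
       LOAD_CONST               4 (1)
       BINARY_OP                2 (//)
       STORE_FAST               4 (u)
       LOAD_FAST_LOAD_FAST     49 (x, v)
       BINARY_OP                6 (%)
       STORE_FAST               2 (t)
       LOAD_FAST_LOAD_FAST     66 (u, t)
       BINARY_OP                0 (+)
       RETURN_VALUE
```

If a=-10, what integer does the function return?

LOAD_CONST → push 0. Stack: [0]
STORE_FAST v → v=0. Stack: []
LOAD_CONST → push 6. Stack: [6]
STORE_FAST v → v=6. Stack: []
LOAD_CONST → push 72. Stack: [72]
STORE_FAST t → t=72. Stack: []
LOAD_FAST_LOAD_FAST v,v → push 6,6. Stack: [6, 6]
BINARY_OP | → 6 | 6 = 6. Stack: [6]
LOAD_CONST → push 1. Stack: [6, 1]
BINARY_OP << → 6 << 1 = 12. Stack: [12]
STORE_FAST t → t=12. Stack: []
LOAD_CONST → push 1. Stack: [1]
LOAD_FAST t → push 12. Stack: [1, 12]
BINARY_OP // → 1 // 12 = 0. Stack: [0]
STORE_FAST x → x=0. Stack: []
LOAD_FAST t → push 12. Stack: [12]
LOAD_CONST → push 1. Stack: [12, 1]
BINARY_OP // → 12 // 1 = 12. Stack: [12]
STORE_FAST u → u=12. Stack: []
LOAD_FAST_LOAD_FAST x,v → push 0,6. Stack: [0, 6]
BINARY_OP % → 0 % 6 = 0. Stack: [0]
STORE_FAST t → t=0. Stack: []
LOAD_FAST_LOAD_FAST u,t → push 12,0. Stack: [12, 0]
BINARY_OP + → 12 + 0 = 12. Stack: [12]
RETURN_VALUE → return 12.

12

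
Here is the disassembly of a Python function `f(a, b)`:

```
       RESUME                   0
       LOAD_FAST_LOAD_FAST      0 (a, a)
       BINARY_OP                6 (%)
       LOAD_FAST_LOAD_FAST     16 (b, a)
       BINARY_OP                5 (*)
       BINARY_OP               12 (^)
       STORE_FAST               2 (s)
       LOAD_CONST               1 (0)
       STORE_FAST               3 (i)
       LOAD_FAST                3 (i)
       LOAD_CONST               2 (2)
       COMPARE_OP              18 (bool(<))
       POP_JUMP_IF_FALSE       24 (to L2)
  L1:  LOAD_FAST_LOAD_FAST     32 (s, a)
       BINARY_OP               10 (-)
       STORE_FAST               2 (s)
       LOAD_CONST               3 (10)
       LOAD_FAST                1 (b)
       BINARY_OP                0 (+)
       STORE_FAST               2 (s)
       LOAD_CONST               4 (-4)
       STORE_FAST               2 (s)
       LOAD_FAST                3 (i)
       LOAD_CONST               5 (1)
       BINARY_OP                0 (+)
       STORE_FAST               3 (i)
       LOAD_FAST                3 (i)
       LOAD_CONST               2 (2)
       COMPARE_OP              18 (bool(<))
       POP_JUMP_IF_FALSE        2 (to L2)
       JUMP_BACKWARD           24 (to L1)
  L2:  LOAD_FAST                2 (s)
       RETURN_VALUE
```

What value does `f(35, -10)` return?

LOAD_FAST_LOAD_FAST a,a → push 35,35. Stack: [35, 35]
BINARY_OP % → 35 % 35 = 0. Stack: [0]
LOAD_FAST_LOAD_FAST b,a → push -10,35. Stack: [0, -10, 35]
BINARY_OP * → -10 * 35 = -350. Stack: [0, -350]
BINARY_OP ^ → 0 ^ -350 = -350. Stack: [-350]
STORE_FAST s → s=-350. Stack: []
LOAD_CONST → push 0. Stack: [0]
STORE_FAST i → i=0. Stack: []
LOAD_FAST i → push 0. Stack: [0]
LOAD_CONST → push 2. Stack: [0, 2]
COMPARE_OP bool(<) → 0 vs 2 = True. Stack: [True]
POP_JUMP_IF_FALSE → pop True; no jump. Stack: []
LOAD_FAST_LOAD_FAST s,a → push -350,35. Stack: [-350, 35]
BINARY_OP - → -350 - 35 = -385. Stack: [-385]
STORE_FAST s → s=-385. Stack: []
LOAD_CONST → push 10. Stack: [10]
LOAD_FAST b → push -10. Stack: [10, -10]
BINARY_OP + → 10 + -10 = 0. Stack: [0]
STORE_FAST s → s=0. Stack: []
LOAD_CONST → push -4. Stack: [-4]
STORE_FAST s → s=-4. Stack: []
LOAD_FAST i → push 0. Stack: [0]
LOAD_CONST → push 1. Stack: [0, 1]
BINARY_OP + → 0 + 1 = 1. Stack: [1]
STORE_FAST i → i=1. Stack: []
LOAD_FAST i → push 1. Stack: [1]
LOAD_CONST → push 2. Stack: [1, 2]
COMPARE_OP bool(<) → 1 vs 2 = True. Stack: [True]
POP_JUMP_IF_FALSE → pop True; no jump. Stack: []
LOAD_FAST_LOAD_FAST s,a → push -4,35. Stack: [-4, 35]
BINARY_OP - → -4 - 35 = -39. Stack: [-39]
STORE_FAST s → s=-39. Stack: []
LOAD_CONST → push 10. Stack: [10]
LOAD_FAST b → push -10. Stack: [10, -10]
BINARY_OP + → 10 + -10 = 0. Stack: [0]
STORE_FAST s → s=0. Stack: []
LOAD_CONST → push -4. Stack: [-4]
STORE_FAST s → s=-4. Stack: []
LOAD_FAST i → push 1. Stack: [1]
LOAD_CONST → push 1. Stack: [1, 1]
BINARY_OP + → 1 + 1 = 2. Stack: [2]
STORE_FAST i → i=2. Stack: []
LOAD_FAST i → push 2. Stack: [2]
LOAD_CONST → push 2. Stack: [2, 2]
COMPARE_OP bool(<) → 2 vs 2 = False. Stack: [False]
POP_JUMP_IF_FALSE → pop False; jump. Stack: []
LOAD_FAST s → push -4. Stack: [-4]
RETURN_VALUE → return -4.

-4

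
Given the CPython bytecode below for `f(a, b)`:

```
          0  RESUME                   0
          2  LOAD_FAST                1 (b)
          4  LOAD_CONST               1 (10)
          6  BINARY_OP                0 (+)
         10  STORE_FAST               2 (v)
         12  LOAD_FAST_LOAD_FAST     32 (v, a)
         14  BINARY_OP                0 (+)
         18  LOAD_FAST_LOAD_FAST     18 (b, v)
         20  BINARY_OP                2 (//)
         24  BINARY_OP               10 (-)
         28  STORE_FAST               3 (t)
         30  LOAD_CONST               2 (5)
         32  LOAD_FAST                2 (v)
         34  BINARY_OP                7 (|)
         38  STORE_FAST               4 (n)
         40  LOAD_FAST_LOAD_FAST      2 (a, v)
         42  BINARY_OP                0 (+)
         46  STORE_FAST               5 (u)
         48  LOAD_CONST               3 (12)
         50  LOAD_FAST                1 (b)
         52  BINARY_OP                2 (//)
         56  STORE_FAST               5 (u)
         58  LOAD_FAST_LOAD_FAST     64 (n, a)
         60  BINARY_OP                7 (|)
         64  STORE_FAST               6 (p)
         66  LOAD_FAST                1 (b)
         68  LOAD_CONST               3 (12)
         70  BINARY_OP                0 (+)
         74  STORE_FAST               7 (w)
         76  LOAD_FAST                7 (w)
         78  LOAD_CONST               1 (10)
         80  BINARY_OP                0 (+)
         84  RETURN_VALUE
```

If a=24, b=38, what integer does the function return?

60

LOAD_FAST b → push 38. Stack: [38]
LOAD_CONST → push 10. Stack: [38, 10]
BINARY_OP + → 38 + 10 = 48. Stack: [48]
STORE_FAST v → v=48. Stack: []
LOAD_FAST_LOAD_FAST v,a → push 48,24. Stack: [48, 24]
BINARY_OP + → 48 + 24 = 72. Stack: [72]
LOAD_FAST_LOAD_FAST b,v → push 38,48. Stack: [72, 38, 48]
BINARY_OP // → 38 // 48 = 0. Stack: [72, 0]
BINARY_OP - → 72 - 0 = 72. Stack: [72]
STORE_FAST t → t=72. Stack: []
LOAD_CONST → push 5. Stack: [5]
LOAD_FAST v → push 48. Stack: [5, 48]
BINARY_OP | → 5 | 48 = 53. Stack: [53]
STORE_FAST n → n=53. Stack: []
LOAD_FAST_LOAD_FAST a,v → push 24,48. Stack: [24, 48]
BINARY_OP + → 24 + 48 = 72. Stack: [72]
STORE_FAST u → u=72. Stack: []
LOAD_CONST → push 12. Stack: [12]
LOAD_FAST b → push 38. Stack: [12, 38]
BINARY_OP // → 12 // 38 = 0. Stack: [0]
STORE_FAST u → u=0. Stack: []
LOAD_FAST_LOAD_FAST n,a → push 53,24. Stack: [53, 24]
BINARY_OP | → 53 | 24 = 61. Stack: [61]
STORE_FAST p → p=61. Stack: []
LOAD_FAST b → push 38. Stack: [38]
LOAD_CONST → push 12. Stack: [38, 12]
BINARY_OP + → 38 + 12 = 50. Stack: [50]
STORE_FAST w → w=50. Stack: []
LOAD_FAST w → push 50. Stack: [50]
LOAD_CONST → push 10. Stack: [50, 10]
BINARY_OP + → 50 + 10 = 60. Stack: [60]
RETURN_VALUE → return 60.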